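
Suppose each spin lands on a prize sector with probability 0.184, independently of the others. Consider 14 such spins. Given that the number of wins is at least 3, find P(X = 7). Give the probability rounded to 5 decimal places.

X ~ Binomial(14, 0.184). Want P(X=7 | X≥3) = P(X=7) / P(X≥3).
P(X=7) = C(14,7)·0.184^7·0.816^7 = 0.0059034
P(X≥3) = 1 − 0.0580313 − 0.1831968 − 0.2685091 = 0.4902628
Ratio = 0.0059034 / 0.4902628 = 0.0120413

0.01204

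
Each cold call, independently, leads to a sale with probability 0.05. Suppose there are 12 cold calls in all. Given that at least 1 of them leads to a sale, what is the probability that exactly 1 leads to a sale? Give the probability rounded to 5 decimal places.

X ~ Binomial(12, 0.05). Want P(X=1 | X≥1) = P(X=1) / P(X≥1).
P(X=1) = C(12,1)·0.05^1·0.95^11 = 0.3412801
P(X≥1) = 1 − 0.5403601 = 0.4596399
Ratio = 0.3412801 / 0.4596399 = 0.7424944

0.74249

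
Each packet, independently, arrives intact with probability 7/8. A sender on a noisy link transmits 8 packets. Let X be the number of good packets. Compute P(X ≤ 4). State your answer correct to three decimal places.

X ~ Binomial(8, 0.875); P(X ≤ 4) = Σ C(8,k) p^k (1−p)^(8−k) over k:
  k=0: C(8,0)·0.875^0·0.125^8 = 0.00000
  k=1: C(8,1)·0.875^1·0.125^7 = 0.00000
  k=2: C(8,2)·0.875^2·0.125^6 = 0.00008
  k=3: C(8,3)·0.875^3·0.125^5 = 0.00114
  k=4: C(8,4)·0.875^4·0.125^4 = 0.01002
Total = 0.01125

0.011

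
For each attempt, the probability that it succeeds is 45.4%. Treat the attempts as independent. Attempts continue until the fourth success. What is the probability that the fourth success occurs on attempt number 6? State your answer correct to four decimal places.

0.1267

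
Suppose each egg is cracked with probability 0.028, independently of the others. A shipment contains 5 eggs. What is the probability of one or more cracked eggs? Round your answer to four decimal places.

P(at least one) = 1 − P(none) = 1 − (1 − 0.028)^5
= 1 − 0.867624 = 0.132376

0.1324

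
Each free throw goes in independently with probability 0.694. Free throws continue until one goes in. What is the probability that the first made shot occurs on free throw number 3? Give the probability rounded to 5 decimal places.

0.06498

Geometric (trials to first success), p = 0.694.
P(Y = 3) = (1−p)^2 · p = 0.093636 · 0.694 = 0.0649834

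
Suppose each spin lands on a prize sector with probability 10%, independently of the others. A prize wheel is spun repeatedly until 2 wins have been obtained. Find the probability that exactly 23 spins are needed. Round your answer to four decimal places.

Y = trial on which the second success occurs; negative binomial, r=2, p=0.10.
P(Y=23) = C(22,1) · p^2 · (1−p)^21
= 22 · 0.01 · 0.10942 = 0.024072

0.0241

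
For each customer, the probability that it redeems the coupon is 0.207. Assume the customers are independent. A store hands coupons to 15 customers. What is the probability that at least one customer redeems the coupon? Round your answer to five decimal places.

0.96916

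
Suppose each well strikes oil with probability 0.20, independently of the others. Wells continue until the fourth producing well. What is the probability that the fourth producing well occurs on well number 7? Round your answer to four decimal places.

0.0164

Y = trial on which the fourth success occurs; negative binomial, r=4, p=0.20.
P(Y=7) = C(6,3) · p^4 · (1−p)^3
= 20 · 0.0016 · 0.512 = 0.016384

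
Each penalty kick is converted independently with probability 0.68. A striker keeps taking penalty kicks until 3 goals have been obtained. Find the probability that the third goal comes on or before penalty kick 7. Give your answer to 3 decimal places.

Finishing within 7 penalty kicks ⇔ at least 3 successes in the first 7. With X ~ Binomial(7, 0.68), P(Y ≤ 7) = 1 − P(X ≤ 2).
  k=0: C(7,0)·0.68^0·0.32^7 = 0.00034
  k=1: C(7,1)·0.68^1·0.32^6 = 0.00511
  k=2: C(7,2)·0.68^2·0.32^5 = 0.03258
1 − 0.03804 = 0.96196

0.962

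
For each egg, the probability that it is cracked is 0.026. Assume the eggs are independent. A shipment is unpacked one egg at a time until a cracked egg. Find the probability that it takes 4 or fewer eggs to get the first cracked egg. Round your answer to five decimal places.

Y = number of eggs to the first success; geometric, p = 0.026.
P(Y ≤ 4) = 1 − (1−p)^4 = 1 − 0.8999862 = 0.1000138

0.10001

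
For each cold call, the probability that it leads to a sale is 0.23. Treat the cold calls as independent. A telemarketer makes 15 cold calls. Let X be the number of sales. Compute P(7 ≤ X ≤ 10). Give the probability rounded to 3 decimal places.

X ~ Binomial(15, 0.23); P(7 ≤ X ≤ 10) = Σ C(15,k) p^k (1−p)^(15−k) over k:
  k=7: C(15,7)·0.23^7·0.77^8 = 0.02708
  k=8: C(15,8)·0.23^8·0.77^7 = 0.00809
  k=9: C(15,9)·0.23^9·0.77^6 = 0.00188
  k=10: C(15,10)·0.23^10·0.77^5 = 0.00034
Total = 0.03738

0.037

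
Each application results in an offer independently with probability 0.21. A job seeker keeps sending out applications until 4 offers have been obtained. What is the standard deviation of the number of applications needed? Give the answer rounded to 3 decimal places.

Y = total applications until the fourth success; negative binomial with r=4, p=0.21.
SD(Y) = √[r(1−p)/p²] = √(71.65533) = 8.46495

8.465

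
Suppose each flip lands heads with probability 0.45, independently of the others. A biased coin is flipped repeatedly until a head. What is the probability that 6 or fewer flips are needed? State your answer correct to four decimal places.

Y = number of flips to the first success; geometric, p = 0.45.
P(Y ≤ 6) = 1 − (1−p)^6 = 1 − 0.027681 = 0.972319

0.9723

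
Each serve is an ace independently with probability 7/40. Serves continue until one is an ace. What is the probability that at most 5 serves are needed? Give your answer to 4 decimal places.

Y = number of serves to the first success; geometric, p = 0.175.
P(Y ≤ 5) = 1 − (1−p)^5 = 1 − 0.382182 = 0.617818

0.6178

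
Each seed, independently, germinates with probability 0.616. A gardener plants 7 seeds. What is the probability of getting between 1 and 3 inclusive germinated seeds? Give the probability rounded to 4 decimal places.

0.2582

X ~ Binomial(7, 0.616); P(1 ≤ X ≤ 3) = Σ C(7,k) p^k (1−p)^(7−k) over k:
  k=1: C(7,1)·0.616^1·0.384^6 = 0.013825
  k=2: C(7,2)·0.616^2·0.384^5 = 0.066533
  k=3: C(7,3)·0.616^3·0.384^4 = 0.177883
Total = 0.258241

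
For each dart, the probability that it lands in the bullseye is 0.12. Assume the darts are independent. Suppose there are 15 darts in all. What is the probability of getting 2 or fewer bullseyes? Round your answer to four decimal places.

0.7346

X ~ Binomial(15, 0.12); P(X ≤ 2) = Σ C(15,k) p^k (1−p)^(15−k) over k:
  k=0: C(15,0)·0.12^0·0.88^15 = 0.146974
  k=1: C(15,1)·0.12^1·0.88^14 = 0.300628
  k=2: C(15,2)·0.12^2·0.88^13 = 0.286963
Total = 0.734566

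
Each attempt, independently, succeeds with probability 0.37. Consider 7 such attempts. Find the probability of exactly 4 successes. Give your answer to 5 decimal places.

X ~ Binomial(n=7, p=0.37).
P(X=4) = C(7,4) · p^4 · (1−p)^3
= 35 · 0.018742 · 0.25005 = 0.1640199

0.16402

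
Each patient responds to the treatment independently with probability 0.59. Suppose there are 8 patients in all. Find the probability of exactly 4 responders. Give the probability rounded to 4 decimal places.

X ~ Binomial(n=8, p=0.59).
P(X=4) = C(8,4) · p^4 · (1−p)^4
= 70 · 0.12117 · 0.028258 = 0.239685

0.2397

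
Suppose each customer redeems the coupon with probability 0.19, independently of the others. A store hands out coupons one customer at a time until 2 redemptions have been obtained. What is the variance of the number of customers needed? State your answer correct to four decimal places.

44.8753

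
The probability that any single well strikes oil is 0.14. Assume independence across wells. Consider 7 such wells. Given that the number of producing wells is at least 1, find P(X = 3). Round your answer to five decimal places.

X ~ Binomial(7, 0.14). Want P(X=3 | X≥1) = P(X=3) / P(X≥1).
P(X=3) = C(7,3)·0.14^3·0.86^4 = 0.0525347
P(X≥1) = 1 − 0.3479278 = 0.6520722
Ratio = 0.0525347 / 0.6520722 = 0.0805657

0.08057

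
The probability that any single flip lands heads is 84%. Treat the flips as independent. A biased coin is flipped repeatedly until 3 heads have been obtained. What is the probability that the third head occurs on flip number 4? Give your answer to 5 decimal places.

Y = trial on which the third success occurs; negative binomial, r=3, p=0.84.
P(Y=4) = C(3,2) · p^3 · (1−p)^1
= 3 · 0.5927 · 0.16 = 0.2844979

0.28450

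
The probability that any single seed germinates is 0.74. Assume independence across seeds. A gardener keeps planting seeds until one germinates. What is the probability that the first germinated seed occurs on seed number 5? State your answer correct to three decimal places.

0.003

Geometric (trials to first success), p = 0.74.
P(Y = 5) = (1−p)^4 · p = 0.0045698 · 0.74 = 0.00338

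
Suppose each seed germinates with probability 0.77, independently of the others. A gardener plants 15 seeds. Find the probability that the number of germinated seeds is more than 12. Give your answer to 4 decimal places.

X ~ Binomial(15, 0.77); P(X ≥ 13) = Σ C(15,k) p^k (1−p)^(15−k) over k:
  k=13: C(15,13)·0.77^13·0.23^2 = 0.185791
  k=14: C(15,14)·0.77^14·0.23^1 = 0.088857
  k=15: C(15,15)·0.77^15·0.23^0 = 0.019832
Total = 0.294479

0.2945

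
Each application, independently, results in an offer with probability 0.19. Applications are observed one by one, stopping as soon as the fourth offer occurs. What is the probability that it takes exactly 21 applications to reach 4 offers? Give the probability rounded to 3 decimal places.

Y = trial on which the fourth success occurs; negative binomial, r=4, p=0.19.
P(Y=21) = C(20,3) · p^4 · (1−p)^17
= 1140 · 0.0013032 · 0.027813 = 0.04132

0.041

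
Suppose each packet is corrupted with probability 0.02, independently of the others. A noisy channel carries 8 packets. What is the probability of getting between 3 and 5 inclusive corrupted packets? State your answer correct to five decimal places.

0.00042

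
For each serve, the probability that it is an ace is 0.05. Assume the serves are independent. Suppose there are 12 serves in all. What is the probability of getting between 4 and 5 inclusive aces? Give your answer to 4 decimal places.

X ~ Binomial(12, 0.05); P(4 ≤ X ≤ 5) = Σ C(12,k) p^k (1−p)^(12−k) over k:
  k=4: C(12,4)·0.05^4·0.95^8 = 0.002052
  k=5: C(12,5)·0.05^5·0.95^7 = 0.000173
Total = 0.002225

0.0022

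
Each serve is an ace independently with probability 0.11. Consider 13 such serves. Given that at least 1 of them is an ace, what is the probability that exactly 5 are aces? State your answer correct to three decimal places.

0.010

X ~ Binomial(13, 0.11). Want P(X=5 | X≥1) = P(X=5) / P(X≥1).
P(X=5) = C(13,5)·0.11^5·0.89^8 = 0.00816
P(X≥1) = 1 − 0.21982 = 0.78018
Ratio = 0.00816 / 0.78018 = 0.01046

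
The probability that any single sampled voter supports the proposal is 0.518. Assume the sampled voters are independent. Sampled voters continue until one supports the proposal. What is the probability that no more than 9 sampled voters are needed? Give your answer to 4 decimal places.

Y = number of sampled voters to the first success; geometric, p = 0.518.
P(Y ≤ 9) = 1 − (1−p)^9 = 1 − 0.001404 = 0.998596

0.9986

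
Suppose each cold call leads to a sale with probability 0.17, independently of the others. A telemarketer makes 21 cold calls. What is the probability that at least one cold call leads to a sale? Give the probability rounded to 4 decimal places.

P(at least one) = 1 − P(none) = 1 − (1 − 0.17)^21
= 1 − 0.019982 = 0.980018

0.9800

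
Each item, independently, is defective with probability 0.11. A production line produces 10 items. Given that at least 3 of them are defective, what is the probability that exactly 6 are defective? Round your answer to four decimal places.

0.0026

X ~ Binomial(10, 0.11). Want P(X=6 | X≥3) = P(X=6) / P(X≥3).
P(X=6) = C(10,6)·0.11^6·0.89^4 = 0.000233
P(X≥3) = 1 − 0.311817 − 0.385392 − 0.214347 = 0.088443
Ratio = 0.000233 / 0.088443 = 0.002639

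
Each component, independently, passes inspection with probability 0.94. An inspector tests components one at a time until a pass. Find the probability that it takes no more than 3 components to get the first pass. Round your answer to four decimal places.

Y = number of components to the first success; geometric, p = 0.94.
P(Y ≤ 3) = 1 − (1−p)^3 = 1 − 0.000216 = 0.999784

0.9998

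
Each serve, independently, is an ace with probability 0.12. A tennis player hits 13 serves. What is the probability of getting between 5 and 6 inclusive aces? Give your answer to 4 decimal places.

0.0136

X ~ Binomial(13, 0.12); P(5 ≤ X ≤ 6) = Σ C(13,k) p^k (1−p)^(13−k) over k:
  k=5: C(13,5)·0.12^5·0.88^8 = 0.011517
  k=6: C(13,6)·0.12^6·0.88^7 = 0.002094
Total = 0.013611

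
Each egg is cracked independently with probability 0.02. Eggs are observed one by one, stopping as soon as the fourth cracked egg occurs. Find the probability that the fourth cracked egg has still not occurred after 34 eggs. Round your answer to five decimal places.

0.99540

Needing more than 34 eggs ⇔ fewer than 4 successes in the first 34. With X ~ Binomial(34, 0.02), P(Y > 34) = P(X ≤ 3).
  k=0: C(34,0)·0.02^0·0.98^34 = 0.5031374
  k=1: C(34,1)·0.02^1·0.98^33 = 0.3491157
  k=2: C(34,2)·0.02^2·0.98^32 = 0.1175594
  k=3: C(34,3)·0.02^3·0.98^31 = 0.0255912
P(X ≤ 3) = 0.9954036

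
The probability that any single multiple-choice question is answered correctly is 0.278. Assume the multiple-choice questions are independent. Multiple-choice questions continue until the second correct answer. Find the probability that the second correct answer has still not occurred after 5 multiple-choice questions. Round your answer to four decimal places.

Needing more than 5 multiple-choice questions ⇔ fewer than 2 successes in the first 5. With X ~ Binomial(5, 0.278), P(Y > 5) = P(X ≤ 1).
  k=0: C(5,0)·0.278^0·0.722^5 = 0.196194
  k=1: C(5,1)·0.278^1·0.722^4 = 0.377714
P(X ≤ 1) = 0.573909

0.5739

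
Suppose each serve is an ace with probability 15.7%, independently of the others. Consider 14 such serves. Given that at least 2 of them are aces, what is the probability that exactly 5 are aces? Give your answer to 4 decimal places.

X ~ Binomial(14, 0.157). Want P(X=5 | X≥2) = P(X=5) / P(X≥2).
P(X=5) = C(14,5)·0.157^5·0.843^9 = 0.041059
P(X≥2) = 1 − 0.091535 − 0.238664 = 0.669802
Ratio = 0.041059 / 0.669802 = 0.061301

0.0613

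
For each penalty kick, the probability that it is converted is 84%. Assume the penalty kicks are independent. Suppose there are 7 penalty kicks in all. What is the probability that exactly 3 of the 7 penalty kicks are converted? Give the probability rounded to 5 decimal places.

0.01360

X ~ Binomial(n=7, p=0.84).
P(X=3) = C(7,3) · p^3 · (1−p)^4
= 35 · 0.5927 · 0.00065536 = 0.0135952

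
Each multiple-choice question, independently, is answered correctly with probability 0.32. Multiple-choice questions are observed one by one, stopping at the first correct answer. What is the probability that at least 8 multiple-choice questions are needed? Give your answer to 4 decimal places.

Y = number of multiple-choice questions to the first success; geometric, p = 0.32.
P(Y > 7) = P(first 7 all fail) = (1−p)^7 = 0.067230

0.0672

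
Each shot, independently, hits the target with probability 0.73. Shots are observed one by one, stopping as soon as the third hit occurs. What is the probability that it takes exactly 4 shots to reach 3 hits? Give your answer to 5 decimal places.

0.31510

Y = trial on which the third success occurs; negative binomial, r=3, p=0.73.
P(Y=4) = C(3,2) · p^3 · (1−p)^1
= 3 · 0.38902 · 0.27 = 0.3151038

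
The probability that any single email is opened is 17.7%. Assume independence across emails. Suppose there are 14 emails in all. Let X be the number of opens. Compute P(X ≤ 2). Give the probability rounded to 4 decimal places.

X ~ Binomial(14, 0.177); P(X ≤ 2) = Σ C(14,k) p^k (1−p)^(14−k) over k:
  k=0: C(14,0)·0.177^0·0.823^14 = 0.065403
  k=1: C(14,1)·0.177^1·0.823^13 = 0.196924
  k=2: C(14,2)·0.177^2·0.823^12 = 0.275287
Total = 0.537614

0.5376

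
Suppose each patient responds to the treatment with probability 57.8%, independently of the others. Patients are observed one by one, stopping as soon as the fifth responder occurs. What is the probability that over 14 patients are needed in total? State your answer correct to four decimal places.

0.0264

Needing more than 14 patients ⇔ fewer than 5 successes in the first 14. With X ~ Binomial(14, 0.578), P(Y > 14) = P(X ≤ 4).
  k=0: C(14,0)·0.578^0·0.422^14 = 0.000006
  k=1: C(14,1)·0.578^1·0.422^13 = 0.000109
  k=2: C(14,2)·0.578^2·0.422^12 = 0.000970
  k=3: C(14,3)·0.578^3·0.422^11 = 0.005313
  k=4: C(14,4)·0.578^4·0.422^10 = 0.020011
P(X ≤ 4) = 0.026408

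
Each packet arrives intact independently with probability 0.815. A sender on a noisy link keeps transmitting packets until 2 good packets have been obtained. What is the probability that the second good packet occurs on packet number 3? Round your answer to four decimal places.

Y = trial on which the second success occurs; negative binomial, r=2, p=0.815.
P(Y=3) = C(2,1) · p^2 · (1−p)^1
= 2 · 0.66422 · 0.185 = 0.245763

0.2458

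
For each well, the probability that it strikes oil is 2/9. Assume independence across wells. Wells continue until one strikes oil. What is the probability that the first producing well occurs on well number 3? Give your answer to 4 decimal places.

Geometric (trials to first success), p = 0.222222.
P(Y = 3) = (1−p)^2 · p = 0.60494 · 0.222222 = 0.134431

0.1344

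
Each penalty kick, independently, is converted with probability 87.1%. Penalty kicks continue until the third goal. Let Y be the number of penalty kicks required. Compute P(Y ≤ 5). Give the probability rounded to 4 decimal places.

Finishing within 5 penalty kicks ⇔ at least 3 successes in the first 5. With X ~ Binomial(5, 0.871), P(Y ≤ 5) = 1 − P(X ≤ 2).
  k=0: C(5,0)·0.871^0·0.129^5 = 0.000036
  k=1: C(5,1)·0.871^1·0.129^4 = 0.001206
  k=2: C(5,2)·0.871^2·0.129^3 = 0.016286
1 − 0.017527 = 0.982473

0.9825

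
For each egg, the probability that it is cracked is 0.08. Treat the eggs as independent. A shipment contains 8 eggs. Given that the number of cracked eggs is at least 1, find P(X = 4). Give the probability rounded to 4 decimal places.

X ~ Binomial(8, 0.08). Want P(X=4 | X≥1) = P(X=4) / P(X≥1).
P(X=4) = C(8,4)·0.08^4·0.92^4 = 0.002054
P(X≥1) = 1 − 0.513219 = 0.486781
Ratio = 0.002054 / 0.486781 = 0.004220

0.0042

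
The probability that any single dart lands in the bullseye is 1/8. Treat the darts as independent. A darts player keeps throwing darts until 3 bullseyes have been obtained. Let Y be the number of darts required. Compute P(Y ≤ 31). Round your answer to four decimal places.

0.7623

Finishing within 31 darts ⇔ at least 3 successes in the first 31. With X ~ Binomial(31, 0.125), P(Y ≤ 31) = 1 − P(X ≤ 2).
  k=0: C(31,0)·0.125^0·0.875^31 = 0.015931
  k=1: C(31,1)·0.125^1·0.875^30 = 0.070553
  k=2: C(31,2)·0.125^2·0.875^29 = 0.151184
1 − 0.237668 = 0.762332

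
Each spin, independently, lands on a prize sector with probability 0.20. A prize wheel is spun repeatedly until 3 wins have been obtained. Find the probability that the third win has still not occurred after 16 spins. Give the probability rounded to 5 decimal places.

0.35184

Needing more than 16 spins ⇔ fewer than 3 successes in the first 16. With X ~ Binomial(16, 0.20), P(Y > 16) = P(X ≤ 2).
  k=0: C(16,0)·0.20^0·0.80^16 = 0.0281475
  k=1: C(16,1)·0.20^1·0.80^15 = 0.1125900
  k=2: C(16,2)·0.20^2·0.80^14 = 0.2111062
P(X ≤ 2) = 0.3518437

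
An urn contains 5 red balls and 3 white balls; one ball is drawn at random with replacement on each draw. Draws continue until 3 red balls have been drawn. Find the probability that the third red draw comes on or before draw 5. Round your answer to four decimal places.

0.7248

Finishing within 5 draws ⇔ at least 3 successes in the first 5. With X ~ Binomial(5, 0.625), P(Y ≤ 5) = 1 − P(X ≤ 2).
  k=0: C(5,0)·0.625^0·0.375^5 = 0.007416
  k=1: C(5,1)·0.625^1·0.375^4 = 0.061798
  k=2: C(5,2)·0.625^2·0.375^3 = 0.205994
1 − 0.275208 = 0.724792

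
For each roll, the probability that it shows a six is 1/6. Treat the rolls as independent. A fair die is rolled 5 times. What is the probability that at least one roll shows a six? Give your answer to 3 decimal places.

P(at least one) = 1 − P(none) = 1 − (1 − 0.166667)^5
= 1 − 0.40188 = 0.59812

0.598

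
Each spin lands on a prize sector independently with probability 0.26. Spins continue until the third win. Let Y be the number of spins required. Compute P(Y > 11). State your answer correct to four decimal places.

0.4247

Needing more than 11 spins ⇔ fewer than 3 successes in the first 11. With X ~ Binomial(11, 0.26), P(Y > 11) = P(X ≤ 2).
  k=0: C(11,0)·0.26^0·0.74^11 = 0.036438
  k=1: C(11,1)·0.26^1·0.74^10 = 0.140826
  k=2: C(11,2)·0.26^2·0.74^9 = 0.247397
P(X ≤ 2) = 0.424661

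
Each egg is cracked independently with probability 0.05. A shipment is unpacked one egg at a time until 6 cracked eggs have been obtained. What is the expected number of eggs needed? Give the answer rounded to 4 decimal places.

Y = total eggs until the sixth success; negative binomial with r=6, p=0.05.
E[Y] = r / p = 6 / 0.05 = 120.000000

120.0000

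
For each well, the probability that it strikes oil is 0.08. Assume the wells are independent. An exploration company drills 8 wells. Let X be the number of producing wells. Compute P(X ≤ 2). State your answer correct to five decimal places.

0.97890

X ~ Binomial(8, 0.08); P(X ≤ 2) = Σ C(8,k) p^k (1−p)^(8−k) over k:
  k=0: C(8,0)·0.08^0·0.92^8 = 0.5132189
  k=1: C(8,1)·0.08^1·0.92^7 = 0.3570218
  k=2: C(8,2)·0.08^2·0.92^6 = 0.1086588
Total = 0.9788995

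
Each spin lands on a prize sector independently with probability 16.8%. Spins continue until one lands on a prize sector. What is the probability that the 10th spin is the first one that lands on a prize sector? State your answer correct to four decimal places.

0.0321

Geometric (trials to first success), p = 0.168.
P(Y = 10) = (1−p)^9 · p = 0.19103 · 0.168 = 0.032094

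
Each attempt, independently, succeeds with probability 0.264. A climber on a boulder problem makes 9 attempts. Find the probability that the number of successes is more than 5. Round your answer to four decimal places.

X ~ Binomial(9, 0.264); P(X ≥ 6) = Σ C(9,k) p^k (1−p)^(9−k) over k:
  k=6: C(9,6)·0.264^6·0.736^3 = 0.011338
  k=7: C(9,7)·0.264^7·0.736^2 = 0.001743
  k=8: C(9,8)·0.264^8·0.736^1 = 0.000156
  k=9: C(9,9)·0.264^9·0.736^0 = 0.000006
Total = 0.013243

0.0132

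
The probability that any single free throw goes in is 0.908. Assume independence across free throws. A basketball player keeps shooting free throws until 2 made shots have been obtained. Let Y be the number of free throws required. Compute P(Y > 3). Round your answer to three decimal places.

Needing more than 3 free throws ⇔ fewer than 2 successes in the first 3. With X ~ Binomial(3, 0.908), P(Y > 3) = P(X ≤ 1).
  k=0: C(3,0)·0.908^0·0.092^3 = 0.00078
  k=1: C(3,1)·0.908^1·0.092^2 = 0.02306
P(X ≤ 1) = 0.02383

0.024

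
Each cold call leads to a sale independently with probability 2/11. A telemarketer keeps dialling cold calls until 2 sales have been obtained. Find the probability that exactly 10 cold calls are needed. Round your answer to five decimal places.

Y = trial on which the second success occurs; negative binomial, r=2, p=0.181818.
P(Y=10) = C(9,1) · p^2 · (1−p)^8
= 9 · 0.033058 · 0.20082 = 0.0597469

0.05975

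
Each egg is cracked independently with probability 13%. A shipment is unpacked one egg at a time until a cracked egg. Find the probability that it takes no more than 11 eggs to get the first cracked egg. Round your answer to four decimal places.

0.7839

Y = number of eggs to the first success; geometric, p = 0.13.
P(Y ≤ 11) = 1 − (1−p)^11 = 1 − 0.216128 = 0.783872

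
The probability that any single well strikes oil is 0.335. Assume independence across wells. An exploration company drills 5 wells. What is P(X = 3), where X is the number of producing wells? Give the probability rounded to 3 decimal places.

0.166

X ~ Binomial(n=5, p=0.335).
P(X=3) = C(5,3) · p^3 · (1−p)^2
= 10 · 0.037595 · 0.44222 = 0.16626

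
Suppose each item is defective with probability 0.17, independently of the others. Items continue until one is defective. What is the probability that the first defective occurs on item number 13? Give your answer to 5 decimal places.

Geometric (trials to first success), p = 0.17.
P(Y = 13) = (1−p)^12 · p = 0.10689 · 0.17 = 0.0181713

0.01817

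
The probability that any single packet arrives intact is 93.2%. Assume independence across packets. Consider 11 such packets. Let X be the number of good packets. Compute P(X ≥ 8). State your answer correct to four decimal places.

X ~ Binomial(11, 0.932); P(X ≥ 8) = Σ C(11,k) p^k (1−p)^(11−k) over k:
  k=8: C(11,8)·0.932^8·0.068^3 = 0.029535
  k=9: C(11,9)·0.932^9·0.068^2 = 0.134935
  k=10: C(11,10)·0.932^10·0.068^1 = 0.369880
  k=11: C(11,11)·0.932^11·0.068^0 = 0.460866
Total = 0.995216

0.9952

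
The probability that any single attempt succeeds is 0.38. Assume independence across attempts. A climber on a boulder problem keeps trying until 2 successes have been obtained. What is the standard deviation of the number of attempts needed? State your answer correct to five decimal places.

2.93040

Y = total attempts until the second success; negative binomial with r=2, p=0.38.
SD(Y) = √[r(1−p)/p²] = √(8.5872576) = 2.9304023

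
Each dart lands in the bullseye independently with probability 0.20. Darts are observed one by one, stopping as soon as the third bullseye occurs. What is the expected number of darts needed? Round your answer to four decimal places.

Y = total darts until the third success; negative binomial with r=3, p=0.20.
E[Y] = r / p = 3 / 0.20 = 15.000000

15.0000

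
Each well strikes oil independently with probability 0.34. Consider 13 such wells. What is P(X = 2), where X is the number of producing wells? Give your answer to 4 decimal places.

X ~ Binomial(n=13, p=0.34).
P(X=2) = C(13,2) · p^2 · (1−p)^11
= 78 · 0.1156 · 0.010351 = 0.093333

0.0933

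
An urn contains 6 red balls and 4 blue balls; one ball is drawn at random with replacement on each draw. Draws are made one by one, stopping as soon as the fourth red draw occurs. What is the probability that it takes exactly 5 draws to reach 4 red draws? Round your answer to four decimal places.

Y = trial on which the fourth success occurs; negative binomial, r=4, p=0.60.
P(Y=5) = C(4,3) · p^4 · (1−p)^1
= 4 · 0.1296 · 0.4 = 0.207360

0.2074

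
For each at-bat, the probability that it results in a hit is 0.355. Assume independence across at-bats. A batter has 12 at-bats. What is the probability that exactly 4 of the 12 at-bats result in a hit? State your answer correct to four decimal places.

0.2355

X ~ Binomial(n=12, p=0.355).
P(X=4) = C(12,4) · p^4 · (1−p)^8
= 495 · 0.015882 · 0.029956 = 0.235503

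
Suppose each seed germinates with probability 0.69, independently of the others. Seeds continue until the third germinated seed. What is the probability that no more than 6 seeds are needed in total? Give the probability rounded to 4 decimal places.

0.9213

Finishing within 6 seeds ⇔ at least 3 successes in the first 6. With X ~ Binomial(6, 0.69), P(Y ≤ 6) = 1 − P(X ≤ 2).
  k=0: C(6,0)·0.69^0·0.31^6 = 0.000888
  k=1: C(6,1)·0.69^1·0.31^5 = 0.011852
  k=2: C(6,2)·0.69^2·0.31^4 = 0.065953
1 − 0.078693 = 0.921307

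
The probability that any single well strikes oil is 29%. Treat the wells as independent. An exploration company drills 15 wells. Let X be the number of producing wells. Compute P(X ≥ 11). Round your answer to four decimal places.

0.0005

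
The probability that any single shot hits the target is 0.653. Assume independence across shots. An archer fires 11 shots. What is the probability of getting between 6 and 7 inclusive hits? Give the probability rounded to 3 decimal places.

0.422

X ~ Binomial(11, 0.653); P(6 ≤ X ≤ 7) = Σ C(11,k) p^k (1−p)^(11−k) over k:
  k=6: C(11,6)·0.653^6·0.347^5 = 0.18021
  k=7: C(11,7)·0.653^7·0.347^4 = 0.24223
Total = 0.42243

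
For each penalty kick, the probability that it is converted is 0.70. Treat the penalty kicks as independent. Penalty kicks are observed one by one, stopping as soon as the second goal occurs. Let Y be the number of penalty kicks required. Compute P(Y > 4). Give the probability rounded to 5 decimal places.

0.08370

Needing more than 4 penalty kicks ⇔ fewer than 2 successes in the first 4. With X ~ Binomial(4, 0.70), P(Y > 4) = P(X ≤ 1).
  k=0: C(4,0)·0.70^0·0.30^4 = 0.0081000
  k=1: C(4,1)·0.70^1·0.30^3 = 0.0756000
P(X ≤ 1) = 0.0837000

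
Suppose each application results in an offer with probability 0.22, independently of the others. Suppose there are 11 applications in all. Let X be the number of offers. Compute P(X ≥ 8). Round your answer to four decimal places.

X ~ Binomial(11, 0.22); P(X ≥ 8) = Σ C(11,k) p^k (1−p)^(11−k) over k:
  k=8: C(11,8)·0.22^8·0.78^3 = 0.000430
  k=9: C(11,9)·0.22^9·0.78^2 = 0.000040
  k=10: C(11,10)·0.22^10·0.78^1 = 0.000002
  k=11: C(11,11)·0.22^11·0.78^0 = 0.000000
Total = 0.000472

0.0005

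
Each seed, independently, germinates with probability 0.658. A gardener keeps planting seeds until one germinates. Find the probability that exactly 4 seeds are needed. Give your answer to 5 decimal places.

0.02632

Geometric (trials to first success), p = 0.658.
P(Y = 4) = (1−p)^3 · p = 0.040002 · 0.658 = 0.0263211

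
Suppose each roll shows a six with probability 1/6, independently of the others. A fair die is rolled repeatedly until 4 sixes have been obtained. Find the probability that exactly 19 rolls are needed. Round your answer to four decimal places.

Y = trial on which the fourth success occurs; negative binomial, r=4, p=0.166667.
P(Y=19) = C(18,3) · p^4 · (1−p)^15
= 816 · 0.0007716 · 0.064905 = 0.040866

0.0409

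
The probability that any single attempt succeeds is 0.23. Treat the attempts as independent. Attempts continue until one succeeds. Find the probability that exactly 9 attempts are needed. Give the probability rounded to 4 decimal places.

0.0284

Geometric (trials to first success), p = 0.23.
P(Y = 9) = (1−p)^8 · p = 0.12357 · 0.23 = 0.028422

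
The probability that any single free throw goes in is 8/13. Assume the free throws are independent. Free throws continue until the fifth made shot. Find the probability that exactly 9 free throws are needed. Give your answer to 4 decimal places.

0.1352

Y = trial on which the fifth success occurs; negative binomial, r=5, p=0.615385.
P(Y=9) = C(8,4) · p^5 · (1−p)^4
= 70 · 0.088254 · 0.021883 = 0.135188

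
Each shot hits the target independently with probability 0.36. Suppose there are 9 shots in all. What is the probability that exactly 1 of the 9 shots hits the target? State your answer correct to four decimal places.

0.0912

X ~ Binomial(n=9, p=0.36).
P(X=1) = C(9,1) · p^1 · (1−p)^8
= 9 · 0.36 · 0.028147 = 0.091198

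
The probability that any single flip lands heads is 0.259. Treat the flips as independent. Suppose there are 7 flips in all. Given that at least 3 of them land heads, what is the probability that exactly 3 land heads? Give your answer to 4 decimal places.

X ~ Binomial(7, 0.259). Want P(X=3 | X≥3) = P(X=3) / P(X≥3).
P(X=3) = C(7,3)·0.259^3·0.741^4 = 0.183333
P(X≥3) = 1 − 0.122667 − 0.300128 − 0.314710 = 0.262495
Ratio = 0.183333 / 0.262495 = 0.698423

0.6984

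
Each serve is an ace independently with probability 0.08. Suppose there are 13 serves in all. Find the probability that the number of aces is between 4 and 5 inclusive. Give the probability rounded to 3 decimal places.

0.016

X ~ Binomial(13, 0.08); P(4 ≤ X ≤ 5) = Σ C(13,k) p^k (1−p)^(13−k) over k:
  k=4: C(13,4)·0.08^4·0.92^9 = 0.01383
  k=5: C(13,5)·0.08^5·0.92^8 = 0.00216
Total = 0.01599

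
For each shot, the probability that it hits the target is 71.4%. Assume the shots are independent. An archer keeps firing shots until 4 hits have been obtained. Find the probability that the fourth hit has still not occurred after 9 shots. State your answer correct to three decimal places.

Needing more than 9 shots ⇔ fewer than 4 successes in the first 9. With X ~ Binomial(9, 0.714), P(Y > 9) = P(X ≤ 3).
  k=0: C(9,0)·0.714^0·0.286^9 = 0.00001
  k=1: C(9,1)·0.714^1·0.286^8 = 0.00029
  k=2: C(9,2)·0.714^2·0.286^7 = 0.00287
  k=3: C(9,3)·0.714^3·0.286^6 = 0.01673
P(X ≤ 3) = 0.01991

0.020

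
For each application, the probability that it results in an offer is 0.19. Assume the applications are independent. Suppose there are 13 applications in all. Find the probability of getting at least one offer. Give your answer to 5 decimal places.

0.93539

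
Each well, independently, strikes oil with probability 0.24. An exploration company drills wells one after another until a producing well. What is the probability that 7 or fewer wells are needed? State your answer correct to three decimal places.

Y = number of wells to the first success; geometric, p = 0.24.
P(Y ≤ 7) = 1 − (1−p)^7 = 1 − 0.14645 = 0.85355

0.854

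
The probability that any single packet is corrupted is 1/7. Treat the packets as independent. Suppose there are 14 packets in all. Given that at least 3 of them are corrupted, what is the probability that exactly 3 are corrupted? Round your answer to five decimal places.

0.60322

X ~ Binomial(14, 0.142857). Want P(X=3 | X≥3) = P(X=3) / P(X≥3).
P(X=3) = C(14,3)·0.142857^3·0.857143^11 = 0.1947119
P(X≥3) = 1 − 0.1155433 − 0.2696011 − 0.2920679 = 0.3227876
Ratio = 0.1947119 / 0.3227876 = 0.6032200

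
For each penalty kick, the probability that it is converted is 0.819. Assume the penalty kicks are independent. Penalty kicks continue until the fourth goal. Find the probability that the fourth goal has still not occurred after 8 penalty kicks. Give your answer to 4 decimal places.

Needing more than 8 penalty kicks ⇔ fewer than 4 successes in the first 8. With X ~ Binomial(8, 0.819), P(Y > 8) = P(X ≤ 3).
  k=0: C(8,0)·0.819^0·0.181^8 = 0.000001
  k=1: C(8,1)·0.819^1·0.181^7 = 0.000042
  k=2: C(8,2)·0.819^2·0.181^6 = 0.000660
  k=3: C(8,3)·0.819^3·0.181^5 = 0.005976
P(X ≤ 3) = 0.006680

0.0067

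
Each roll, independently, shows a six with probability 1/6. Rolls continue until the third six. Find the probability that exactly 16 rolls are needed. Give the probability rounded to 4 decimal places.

0.0454

Y = trial on which the third success occurs; negative binomial, r=3, p=0.166667.
P(Y=16) = C(15,2) · p^3 · (1−p)^13
= 105 · 0.0046296 · 0.093464 = 0.045434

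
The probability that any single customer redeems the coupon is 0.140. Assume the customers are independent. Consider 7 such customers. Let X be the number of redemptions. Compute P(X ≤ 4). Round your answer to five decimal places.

0.99912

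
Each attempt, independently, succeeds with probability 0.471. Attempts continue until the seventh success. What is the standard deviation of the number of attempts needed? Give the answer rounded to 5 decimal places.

Y = total attempts until the seventh success; negative binomial with r=7, p=0.471.
SD(Y) = √[r(1−p)/p²] = √(16.6921354) = 4.0856010

4.08560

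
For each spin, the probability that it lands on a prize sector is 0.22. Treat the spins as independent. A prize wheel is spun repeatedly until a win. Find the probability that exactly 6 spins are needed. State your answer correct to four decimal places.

Geometric (trials to first success), p = 0.22.
P(Y = 6) = (1−p)^5 · p = 0.28872 · 0.22 = 0.063518

0.0635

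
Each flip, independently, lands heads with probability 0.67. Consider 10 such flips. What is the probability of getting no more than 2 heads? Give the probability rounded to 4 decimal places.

X ~ Binomial(10, 0.67); P(X ≤ 2) = Σ C(10,k) p^k (1−p)^(10−k) over k:
  k=0: C(10,0)·0.67^0·0.33^10 = 0.000015
  k=1: C(10,1)·0.67^1·0.33^9 = 0.000311
  k=2: C(10,2)·0.67^2·0.33^8 = 0.002841
Total = 0.003167

0.0032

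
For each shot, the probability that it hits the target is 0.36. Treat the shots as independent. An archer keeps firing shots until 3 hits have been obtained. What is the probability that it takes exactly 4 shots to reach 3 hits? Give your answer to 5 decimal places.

Y = trial on which the third success occurs; negative binomial, r=3, p=0.36.
P(Y=4) = C(3,2) · p^3 · (1−p)^1
= 3 · 0.046656 · 0.64 = 0.0895795

0.08958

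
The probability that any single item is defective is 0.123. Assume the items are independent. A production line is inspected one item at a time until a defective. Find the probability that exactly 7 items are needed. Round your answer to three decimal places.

0.056

Geometric (trials to first success), p = 0.123.
P(Y = 7) = (1−p)^6 · p = 0.45499 · 0.123 = 0.05596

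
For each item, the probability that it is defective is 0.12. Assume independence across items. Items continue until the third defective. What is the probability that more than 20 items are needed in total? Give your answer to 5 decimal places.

0.56313

Needing more than 20 items ⇔ fewer than 3 successes in the first 20. With X ~ Binomial(20, 0.12), P(Y > 20) = P(X ≤ 2).
  k=0: C(20,0)·0.12^0·0.88^20 = 0.0775628
  k=1: C(20,1)·0.12^1·0.88^19 = 0.2115349
  k=2: C(20,2)·0.12^2·0.88^18 = 0.2740338
P(X ≤ 2) = 0.5631315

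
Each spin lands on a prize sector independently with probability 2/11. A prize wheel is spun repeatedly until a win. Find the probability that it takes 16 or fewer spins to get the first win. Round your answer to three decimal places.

Y = number of spins to the first success; geometric, p = 0.181818.
P(Y ≤ 16) = 1 − (1−p)^16 = 1 − 0.04033 = 0.95967

0.960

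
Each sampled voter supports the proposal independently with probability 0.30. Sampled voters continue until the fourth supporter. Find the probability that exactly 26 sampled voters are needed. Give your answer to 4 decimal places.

0.0073

Y = trial on which the fourth success occurs; negative binomial, r=4, p=0.30.
P(Y=26) = C(25,3) · p^4 · (1−p)^22
= 2300 · 0.0081 · 0.00039098 = 0.007284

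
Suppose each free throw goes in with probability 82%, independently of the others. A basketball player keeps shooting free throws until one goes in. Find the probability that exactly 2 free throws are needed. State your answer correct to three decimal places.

Geometric (trials to first success), p = 0.82.
P(Y = 2) = (1−p)^1 · p = 0.18 · 0.82 = 0.14760

0.148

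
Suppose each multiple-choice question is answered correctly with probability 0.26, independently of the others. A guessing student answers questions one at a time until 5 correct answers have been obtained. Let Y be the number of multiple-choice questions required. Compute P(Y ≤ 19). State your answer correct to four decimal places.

0.5744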